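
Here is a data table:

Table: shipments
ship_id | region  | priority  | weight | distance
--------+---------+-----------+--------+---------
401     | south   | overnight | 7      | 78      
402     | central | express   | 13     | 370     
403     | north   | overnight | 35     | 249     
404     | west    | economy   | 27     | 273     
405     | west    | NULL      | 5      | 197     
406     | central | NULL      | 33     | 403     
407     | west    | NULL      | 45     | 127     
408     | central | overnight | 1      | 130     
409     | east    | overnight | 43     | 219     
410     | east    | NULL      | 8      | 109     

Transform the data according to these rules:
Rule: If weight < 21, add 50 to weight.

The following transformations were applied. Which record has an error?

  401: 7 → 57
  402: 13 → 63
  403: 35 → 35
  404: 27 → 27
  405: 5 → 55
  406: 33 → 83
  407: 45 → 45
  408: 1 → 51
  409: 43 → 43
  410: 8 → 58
Record 406 has an error. The correct transformed value should be 33, not 83.

Step 1: Check each record against the rule
Step 2: Record 406 has weight = 33
Step 3: Since 33 >= 21, the bonus should not have been applied
Step 4: Correct value = 33, but claimed value = 83
Conclusion: Record 406 has the error.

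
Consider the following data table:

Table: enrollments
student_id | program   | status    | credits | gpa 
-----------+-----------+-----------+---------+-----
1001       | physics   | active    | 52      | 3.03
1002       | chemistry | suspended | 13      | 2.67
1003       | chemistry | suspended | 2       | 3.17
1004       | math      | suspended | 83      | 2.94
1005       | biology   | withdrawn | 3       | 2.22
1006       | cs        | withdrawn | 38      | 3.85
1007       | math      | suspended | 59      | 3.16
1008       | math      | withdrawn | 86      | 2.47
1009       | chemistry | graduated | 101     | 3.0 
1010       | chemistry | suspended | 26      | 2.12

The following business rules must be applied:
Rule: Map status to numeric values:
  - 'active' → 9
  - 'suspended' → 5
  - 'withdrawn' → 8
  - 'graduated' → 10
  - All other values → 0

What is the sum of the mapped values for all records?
68

Step 1: Apply mapping to each record
Step 2: Count by status:
  'active': 1 records × 9 = 9
  'suspended': 5 records × 5 = 25
  'withdrawn': 3 records × 8 = 24
  'graduated': 1 records × 10 = 10
Step 3: Sum all mapped values = 68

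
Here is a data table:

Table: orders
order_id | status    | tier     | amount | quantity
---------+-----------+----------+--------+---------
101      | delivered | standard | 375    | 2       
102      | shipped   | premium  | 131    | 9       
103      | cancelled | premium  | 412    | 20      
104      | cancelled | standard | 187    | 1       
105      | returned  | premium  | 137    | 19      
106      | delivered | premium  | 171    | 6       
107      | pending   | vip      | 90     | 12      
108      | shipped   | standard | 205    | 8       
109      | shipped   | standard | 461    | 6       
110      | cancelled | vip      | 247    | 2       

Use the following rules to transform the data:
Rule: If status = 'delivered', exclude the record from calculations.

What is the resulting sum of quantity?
77

Step 1: Identify records where status = 'delivered'
Step 2: The excluded records sum to 8
Step 3: Original total quantity = 85
Step 4: Remaining total = 85 - 8 = 77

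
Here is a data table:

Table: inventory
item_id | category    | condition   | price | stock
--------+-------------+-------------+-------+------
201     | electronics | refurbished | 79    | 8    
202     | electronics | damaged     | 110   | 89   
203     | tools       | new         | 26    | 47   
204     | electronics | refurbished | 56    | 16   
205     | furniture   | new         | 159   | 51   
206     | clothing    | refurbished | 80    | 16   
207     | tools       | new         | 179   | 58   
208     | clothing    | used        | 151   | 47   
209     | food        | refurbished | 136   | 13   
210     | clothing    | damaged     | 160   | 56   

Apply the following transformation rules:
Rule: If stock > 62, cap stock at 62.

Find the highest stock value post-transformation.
62

Step 1: Original maximum stock = 89
Step 2: Apply cap at 62
Step 3: 1 records had stock > 62 and were capped
Step 4: Maximum after transformation = 62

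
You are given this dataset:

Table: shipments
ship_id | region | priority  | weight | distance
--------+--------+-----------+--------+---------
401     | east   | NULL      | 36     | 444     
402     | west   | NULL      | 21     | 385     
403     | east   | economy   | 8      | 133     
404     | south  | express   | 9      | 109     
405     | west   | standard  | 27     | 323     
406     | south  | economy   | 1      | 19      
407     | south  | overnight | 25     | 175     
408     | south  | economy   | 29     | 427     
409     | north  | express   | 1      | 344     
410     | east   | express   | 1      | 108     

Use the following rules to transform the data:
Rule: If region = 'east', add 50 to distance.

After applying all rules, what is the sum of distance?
2617

Step 1: Count records where region = 'east': 3
Step 2: Total bonus added: 3 × 50 = 150
Step 3: Original sum of distance: 2467
Step 4: Final sum = 2467 + 150 = 2617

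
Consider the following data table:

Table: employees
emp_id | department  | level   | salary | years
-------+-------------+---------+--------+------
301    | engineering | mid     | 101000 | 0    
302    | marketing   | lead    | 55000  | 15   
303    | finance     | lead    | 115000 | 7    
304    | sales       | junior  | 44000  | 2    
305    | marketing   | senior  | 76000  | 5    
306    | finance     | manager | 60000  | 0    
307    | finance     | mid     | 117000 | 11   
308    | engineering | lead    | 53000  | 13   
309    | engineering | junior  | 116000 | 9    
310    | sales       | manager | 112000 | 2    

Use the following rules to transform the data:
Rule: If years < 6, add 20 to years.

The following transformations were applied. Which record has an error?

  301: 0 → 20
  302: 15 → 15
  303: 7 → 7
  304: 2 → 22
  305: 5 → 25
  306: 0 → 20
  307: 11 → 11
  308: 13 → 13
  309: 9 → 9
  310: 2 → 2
Record 310 has an error. The correct transformed value should be 22, not 2.

Step 1: Check each record against the rule
Step 2: Record 310 has years = 2
Step 3: Since 2 < 6, the bonus should have been applied
Step 4: Correct value = 22, but claimed value = 2
Conclusion: Record 310 has the error.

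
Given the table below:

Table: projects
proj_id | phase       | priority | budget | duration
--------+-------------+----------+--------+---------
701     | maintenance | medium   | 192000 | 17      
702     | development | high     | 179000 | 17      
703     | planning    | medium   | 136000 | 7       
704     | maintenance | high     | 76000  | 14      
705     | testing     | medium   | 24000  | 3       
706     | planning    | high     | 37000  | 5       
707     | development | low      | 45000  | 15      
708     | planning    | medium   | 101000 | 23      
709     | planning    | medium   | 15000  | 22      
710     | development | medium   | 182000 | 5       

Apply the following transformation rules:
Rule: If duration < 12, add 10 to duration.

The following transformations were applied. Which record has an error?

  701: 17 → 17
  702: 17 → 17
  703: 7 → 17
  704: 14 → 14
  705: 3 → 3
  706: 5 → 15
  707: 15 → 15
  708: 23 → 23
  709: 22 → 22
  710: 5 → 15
Record 705 has an error. The correct transformed value should be 13, not 3.

Step 1: Check each record against the rule
Step 2: Record 705 has duration = 3
Step 3: Since 3 < 12, the bonus should have been applied
Step 4: Correct value = 13, but claimed value = 3
Conclusion: Record 705 has the error.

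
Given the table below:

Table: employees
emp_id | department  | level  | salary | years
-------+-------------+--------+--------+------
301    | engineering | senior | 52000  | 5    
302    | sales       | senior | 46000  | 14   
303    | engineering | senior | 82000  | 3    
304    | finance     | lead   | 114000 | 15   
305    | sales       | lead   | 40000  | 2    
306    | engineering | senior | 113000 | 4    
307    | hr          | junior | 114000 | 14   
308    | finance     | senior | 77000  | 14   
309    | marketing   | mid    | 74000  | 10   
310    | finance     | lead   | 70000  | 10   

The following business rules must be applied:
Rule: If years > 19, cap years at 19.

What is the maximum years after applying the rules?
15

Step 1: Original maximum years = 15
Step 2: Check cap of 19 against maximum
Step 3: No records exceed the cap (max 15 <= cap 19), so no capping applies
Step 4: Maximum after transformation = 15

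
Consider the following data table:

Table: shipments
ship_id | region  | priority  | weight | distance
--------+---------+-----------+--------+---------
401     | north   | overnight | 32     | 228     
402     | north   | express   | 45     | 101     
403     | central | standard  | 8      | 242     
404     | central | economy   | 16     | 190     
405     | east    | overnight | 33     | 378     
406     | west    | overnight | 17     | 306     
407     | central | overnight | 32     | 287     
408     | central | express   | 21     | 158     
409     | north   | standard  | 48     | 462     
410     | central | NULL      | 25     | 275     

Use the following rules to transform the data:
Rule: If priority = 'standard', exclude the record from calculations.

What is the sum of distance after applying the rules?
1923

Step 1: Identify records where priority = 'standard'
Step 2: The excluded records sum to 704
Step 3: Original total distance = 2627
Step 4: Remaining total = 2627 - 704 = 1923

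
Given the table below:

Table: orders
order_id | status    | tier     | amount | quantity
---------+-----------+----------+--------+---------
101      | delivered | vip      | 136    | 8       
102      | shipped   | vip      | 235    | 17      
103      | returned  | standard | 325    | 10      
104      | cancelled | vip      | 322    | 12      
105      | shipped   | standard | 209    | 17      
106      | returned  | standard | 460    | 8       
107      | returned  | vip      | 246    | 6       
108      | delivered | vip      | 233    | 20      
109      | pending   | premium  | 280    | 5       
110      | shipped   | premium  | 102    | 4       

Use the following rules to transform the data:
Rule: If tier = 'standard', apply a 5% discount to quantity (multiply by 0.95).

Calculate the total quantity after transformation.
105.25

Step 1: Records with tier = 'standard' have total quantity = 35
Step 2: Apply multiplier: 35 × 0.95 = 33.25
Step 3: Other records total: 72
Step 4: Final sum = 33.25 + 72 = 105.25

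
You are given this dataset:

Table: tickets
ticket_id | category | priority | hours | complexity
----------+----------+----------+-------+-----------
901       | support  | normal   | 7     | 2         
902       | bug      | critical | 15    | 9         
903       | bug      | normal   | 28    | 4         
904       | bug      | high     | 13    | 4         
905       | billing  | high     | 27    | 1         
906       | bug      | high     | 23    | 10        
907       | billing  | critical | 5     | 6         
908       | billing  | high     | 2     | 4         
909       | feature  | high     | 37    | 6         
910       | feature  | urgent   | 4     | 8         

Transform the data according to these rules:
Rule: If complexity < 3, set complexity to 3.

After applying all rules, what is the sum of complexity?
57

Step 1: 2 records have complexity < 3
Step 2: These records originally summed to 3
Step 3: After setting to minimum: 2 × 3 = 6
Step 4: Unaffected records sum: 51
Step 5: Final sum = 6 + 51 = 57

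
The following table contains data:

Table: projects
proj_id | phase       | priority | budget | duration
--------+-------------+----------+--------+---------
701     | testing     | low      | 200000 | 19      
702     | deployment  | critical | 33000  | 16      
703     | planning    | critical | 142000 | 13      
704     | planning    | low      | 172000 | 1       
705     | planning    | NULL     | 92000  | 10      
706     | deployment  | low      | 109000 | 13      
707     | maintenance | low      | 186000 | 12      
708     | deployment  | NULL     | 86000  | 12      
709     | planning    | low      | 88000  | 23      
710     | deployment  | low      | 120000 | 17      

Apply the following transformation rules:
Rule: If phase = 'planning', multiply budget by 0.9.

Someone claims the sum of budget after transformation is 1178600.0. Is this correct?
Yes, the result is correct.

Step 1: Calculate the correct sum after transformation
Step 2: Apply multiplier 0.9 to records where phase = 'planning'
Step 3: Correct result = 1178600.0
Step 4: Claimed result = 1178600.0
Step 5: 1178600.0 = 1178600.0 ✓
Conclusion: The claimed result is correct.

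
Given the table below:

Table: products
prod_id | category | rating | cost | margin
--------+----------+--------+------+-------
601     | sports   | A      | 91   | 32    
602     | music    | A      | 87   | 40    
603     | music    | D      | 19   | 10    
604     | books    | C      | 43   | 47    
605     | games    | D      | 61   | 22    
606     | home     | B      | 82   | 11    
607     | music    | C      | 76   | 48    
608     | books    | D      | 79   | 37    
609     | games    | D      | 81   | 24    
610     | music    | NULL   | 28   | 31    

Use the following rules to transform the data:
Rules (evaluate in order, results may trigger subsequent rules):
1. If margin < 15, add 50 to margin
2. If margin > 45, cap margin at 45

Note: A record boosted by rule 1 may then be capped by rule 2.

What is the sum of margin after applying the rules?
366

Step 1: Apply rule 1 to records with margin < 15
  - 2 records get bonus of 50
  - Of these, 2 records then exceed 45 and get capped
Step 2: Apply rule 2 to records with margin > 45
  - 2 records (original) are capped
Step 3: Calculate final sum = 366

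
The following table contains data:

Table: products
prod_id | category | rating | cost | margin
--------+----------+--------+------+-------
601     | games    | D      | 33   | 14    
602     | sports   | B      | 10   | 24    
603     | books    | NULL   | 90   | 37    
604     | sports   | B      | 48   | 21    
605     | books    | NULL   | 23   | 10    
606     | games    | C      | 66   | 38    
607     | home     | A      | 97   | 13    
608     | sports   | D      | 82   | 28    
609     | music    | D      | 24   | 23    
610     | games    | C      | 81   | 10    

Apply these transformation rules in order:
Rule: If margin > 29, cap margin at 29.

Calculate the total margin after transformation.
201

Step 1: 2 records have margin > 29
Step 2: These records originally summed to 75
Step 3: After capping: 2 × 29 = 58
Step 4: Unaffected records sum: 143
Step 5: Final sum = 58 + 143 = 201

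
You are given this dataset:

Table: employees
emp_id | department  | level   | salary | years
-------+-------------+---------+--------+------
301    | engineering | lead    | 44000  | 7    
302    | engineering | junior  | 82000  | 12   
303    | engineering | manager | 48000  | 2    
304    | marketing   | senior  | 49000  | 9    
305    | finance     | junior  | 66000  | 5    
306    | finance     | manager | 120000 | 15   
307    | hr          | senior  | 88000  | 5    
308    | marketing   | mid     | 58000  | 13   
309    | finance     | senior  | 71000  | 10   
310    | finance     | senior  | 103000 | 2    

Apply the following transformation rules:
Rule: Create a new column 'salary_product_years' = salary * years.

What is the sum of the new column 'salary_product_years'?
6069000

Step 1: For each record, compute salary * years
Example calculations:
  44000 * 7 = 308000
  82000 * 12 = 984000
  48000 * 2 = 96000
  ...
Step 2: Sum all derived values
Step 3: Total = 6069000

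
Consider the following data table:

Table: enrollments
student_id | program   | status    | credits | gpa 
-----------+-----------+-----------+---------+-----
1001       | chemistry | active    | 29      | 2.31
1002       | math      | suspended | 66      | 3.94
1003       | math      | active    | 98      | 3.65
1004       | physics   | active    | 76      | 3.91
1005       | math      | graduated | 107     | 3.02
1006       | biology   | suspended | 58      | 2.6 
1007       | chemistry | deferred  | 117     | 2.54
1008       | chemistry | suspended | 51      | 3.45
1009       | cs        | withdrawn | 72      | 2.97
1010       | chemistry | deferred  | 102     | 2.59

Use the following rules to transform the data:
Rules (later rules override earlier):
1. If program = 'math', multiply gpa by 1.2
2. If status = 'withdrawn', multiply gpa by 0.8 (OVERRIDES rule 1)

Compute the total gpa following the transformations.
32.51

Step 1: Rule 2 takes priority for records with status = 'withdrawn'
  - 1 records: 2.97 × 0.8 = 2.38
Step 2: Rule 1 applies to remaining records with program = 'math'
  - 3 records: 10.61 × 1.2 = 12.73
Step 3: Other records unchanged: 17.4
Step 4: Final sum = 2.38 + 12.73 + 17.4 = 32.51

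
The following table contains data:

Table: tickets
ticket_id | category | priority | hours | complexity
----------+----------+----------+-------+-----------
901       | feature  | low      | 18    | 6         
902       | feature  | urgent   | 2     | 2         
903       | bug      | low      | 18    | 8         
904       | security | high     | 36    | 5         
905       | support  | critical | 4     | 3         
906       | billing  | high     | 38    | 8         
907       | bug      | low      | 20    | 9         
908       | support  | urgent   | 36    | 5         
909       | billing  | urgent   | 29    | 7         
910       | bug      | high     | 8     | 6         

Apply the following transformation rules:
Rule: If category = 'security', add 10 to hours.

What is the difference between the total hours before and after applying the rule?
10

Step 1: Original sum of hours = 209
Step 2: 1 records have category = 'security'
Step 3: Each affected record changes by 10
Step 4: Total change = 1 × 10 = 10
Step 5: New sum = 209 + 10 = 219
Step 6: Difference = |219 - 209| = 10
        (Sum increased by 10)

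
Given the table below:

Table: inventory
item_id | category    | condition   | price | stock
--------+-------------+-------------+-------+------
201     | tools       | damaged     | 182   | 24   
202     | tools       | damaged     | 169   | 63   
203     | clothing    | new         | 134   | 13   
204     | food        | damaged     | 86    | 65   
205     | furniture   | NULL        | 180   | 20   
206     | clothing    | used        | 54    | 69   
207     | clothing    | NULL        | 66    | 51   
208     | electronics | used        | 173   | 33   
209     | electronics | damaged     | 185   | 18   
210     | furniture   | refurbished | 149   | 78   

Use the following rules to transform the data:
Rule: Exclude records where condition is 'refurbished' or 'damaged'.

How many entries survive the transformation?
5

Step 1: Count records to exclude
  - 1 (refurbished) + 4 (damaged) = 5 records
Step 2: Total records: 10
Step 3: Remaining = 10 - 5 = 5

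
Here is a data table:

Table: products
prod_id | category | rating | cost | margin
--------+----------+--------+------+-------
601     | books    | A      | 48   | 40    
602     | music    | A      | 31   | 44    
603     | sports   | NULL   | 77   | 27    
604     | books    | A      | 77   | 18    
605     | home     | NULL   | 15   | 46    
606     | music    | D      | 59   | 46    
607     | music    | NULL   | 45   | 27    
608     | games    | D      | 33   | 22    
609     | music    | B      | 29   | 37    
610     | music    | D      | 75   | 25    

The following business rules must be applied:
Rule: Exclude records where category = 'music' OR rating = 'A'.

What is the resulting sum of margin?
95

Step 1: Find records where category = 'music' OR rating = 'A'
Step 2: 7 records match, summing to 237
Step 3: Original sum: 332
Step 4: Remaining sum = 332 - 237 = 95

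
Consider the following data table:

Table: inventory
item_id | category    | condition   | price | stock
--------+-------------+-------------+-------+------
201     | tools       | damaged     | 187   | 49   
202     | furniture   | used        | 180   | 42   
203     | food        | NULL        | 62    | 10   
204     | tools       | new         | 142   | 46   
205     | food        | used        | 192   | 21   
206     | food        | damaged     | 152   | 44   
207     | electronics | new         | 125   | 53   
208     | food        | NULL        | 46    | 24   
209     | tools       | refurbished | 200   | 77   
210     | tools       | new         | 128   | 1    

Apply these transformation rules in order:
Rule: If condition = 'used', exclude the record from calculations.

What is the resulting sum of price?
1042

Step 1: Identify records where condition = 'used'
Step 2: The excluded records sum to 372
Step 3: Original total price = 1414
Step 4: Remaining total = 1414 - 372 = 1042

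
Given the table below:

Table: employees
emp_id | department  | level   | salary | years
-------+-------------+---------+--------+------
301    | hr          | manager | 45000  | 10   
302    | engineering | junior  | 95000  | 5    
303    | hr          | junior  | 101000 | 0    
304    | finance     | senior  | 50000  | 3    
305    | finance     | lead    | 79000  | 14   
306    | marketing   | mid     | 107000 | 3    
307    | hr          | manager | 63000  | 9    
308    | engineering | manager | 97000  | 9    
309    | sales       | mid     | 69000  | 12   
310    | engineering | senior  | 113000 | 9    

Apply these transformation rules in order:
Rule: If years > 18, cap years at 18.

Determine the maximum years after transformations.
14

Step 1: Original maximum years = 14
Step 2: Check cap of 18 against maximum
Step 3: No records exceed the cap (max 14 <= cap 18), so no capping applies
Step 4: Maximum after transformation = 14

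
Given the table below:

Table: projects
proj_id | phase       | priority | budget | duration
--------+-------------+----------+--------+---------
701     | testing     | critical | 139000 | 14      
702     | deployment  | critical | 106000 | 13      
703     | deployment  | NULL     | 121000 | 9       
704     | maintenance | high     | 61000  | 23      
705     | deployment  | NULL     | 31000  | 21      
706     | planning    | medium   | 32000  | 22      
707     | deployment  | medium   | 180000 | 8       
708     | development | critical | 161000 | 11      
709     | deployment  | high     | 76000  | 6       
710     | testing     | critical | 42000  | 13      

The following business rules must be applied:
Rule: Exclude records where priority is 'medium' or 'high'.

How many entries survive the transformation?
6

Step 1: Count records to exclude
  - 2 (medium) + 2 (high) = 4 records
Step 2: Total records: 10
Step 3: Remaining = 10 - 4 = 6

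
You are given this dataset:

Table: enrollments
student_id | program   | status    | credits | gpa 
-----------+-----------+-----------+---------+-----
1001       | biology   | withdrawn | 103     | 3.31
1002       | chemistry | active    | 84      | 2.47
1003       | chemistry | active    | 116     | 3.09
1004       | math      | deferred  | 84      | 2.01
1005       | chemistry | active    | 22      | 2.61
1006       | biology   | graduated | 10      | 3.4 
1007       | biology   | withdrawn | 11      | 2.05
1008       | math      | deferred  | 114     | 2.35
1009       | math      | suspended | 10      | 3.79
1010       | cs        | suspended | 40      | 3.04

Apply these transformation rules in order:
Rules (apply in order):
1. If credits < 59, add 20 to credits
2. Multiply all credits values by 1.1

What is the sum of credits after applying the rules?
763.4

Step 1: Apply Rule 1 - Add 20 to records with credits < 59
  - 5 records affected: 93 + (5 × 20) = 193
  - Unaffected records: 501
  - Sum after Rule 1: 694
Step 2: Apply Rule 2 - Multiply all by 1.1
  - 694 × 1.1 = 763.4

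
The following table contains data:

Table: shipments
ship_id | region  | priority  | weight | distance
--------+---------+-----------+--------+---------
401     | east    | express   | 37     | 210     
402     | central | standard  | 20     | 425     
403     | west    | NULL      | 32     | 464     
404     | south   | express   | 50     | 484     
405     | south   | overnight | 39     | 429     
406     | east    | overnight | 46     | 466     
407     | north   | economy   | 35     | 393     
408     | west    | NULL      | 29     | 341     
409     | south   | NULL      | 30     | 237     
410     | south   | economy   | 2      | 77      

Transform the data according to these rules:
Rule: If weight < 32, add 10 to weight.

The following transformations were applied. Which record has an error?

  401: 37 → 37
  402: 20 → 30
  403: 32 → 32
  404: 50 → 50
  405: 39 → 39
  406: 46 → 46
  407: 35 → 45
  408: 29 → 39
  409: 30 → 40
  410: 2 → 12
Record 407 has an error. The correct transformed value should be 35, not 45.

Step 1: Check each record against the rule
Step 2: Record 407 has weight = 35
Step 3: Since 35 >= 32, the bonus should not have been applied
Step 4: Correct value = 35, but claimed value = 45
Conclusion: Record 407 has the error.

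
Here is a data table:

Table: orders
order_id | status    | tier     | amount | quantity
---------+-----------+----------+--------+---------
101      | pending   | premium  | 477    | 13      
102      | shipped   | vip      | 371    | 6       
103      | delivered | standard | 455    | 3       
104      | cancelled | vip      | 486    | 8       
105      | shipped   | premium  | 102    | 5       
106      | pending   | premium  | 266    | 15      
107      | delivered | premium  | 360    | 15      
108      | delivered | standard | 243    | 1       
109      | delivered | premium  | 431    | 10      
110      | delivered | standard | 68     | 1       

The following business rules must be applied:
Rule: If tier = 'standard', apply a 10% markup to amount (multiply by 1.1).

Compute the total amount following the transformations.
3335.6

Step 1: Records with tier = 'standard' have total amount = 766
Step 2: Apply multiplier: 766 × 1.1 = 842.6
Step 3: Other records total: 2493
Step 4: Final sum = 842.6 + 2493 = 3335.6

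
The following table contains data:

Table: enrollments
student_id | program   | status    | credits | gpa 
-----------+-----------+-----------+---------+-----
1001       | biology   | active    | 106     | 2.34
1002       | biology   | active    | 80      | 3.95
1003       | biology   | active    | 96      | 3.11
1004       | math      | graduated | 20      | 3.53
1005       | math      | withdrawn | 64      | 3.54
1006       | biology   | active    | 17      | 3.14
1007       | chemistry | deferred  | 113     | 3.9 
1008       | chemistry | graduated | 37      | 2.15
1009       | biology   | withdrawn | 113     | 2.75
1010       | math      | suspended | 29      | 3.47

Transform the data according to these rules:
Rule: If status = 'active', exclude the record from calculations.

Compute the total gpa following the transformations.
19.34

Step 1: Identify records where status = 'active'
Step 2: The excluded records sum to 12.54
Step 3: Original total gpa = 31.88
Step 4: Remaining total = 31.88 - 12.54 = 19.34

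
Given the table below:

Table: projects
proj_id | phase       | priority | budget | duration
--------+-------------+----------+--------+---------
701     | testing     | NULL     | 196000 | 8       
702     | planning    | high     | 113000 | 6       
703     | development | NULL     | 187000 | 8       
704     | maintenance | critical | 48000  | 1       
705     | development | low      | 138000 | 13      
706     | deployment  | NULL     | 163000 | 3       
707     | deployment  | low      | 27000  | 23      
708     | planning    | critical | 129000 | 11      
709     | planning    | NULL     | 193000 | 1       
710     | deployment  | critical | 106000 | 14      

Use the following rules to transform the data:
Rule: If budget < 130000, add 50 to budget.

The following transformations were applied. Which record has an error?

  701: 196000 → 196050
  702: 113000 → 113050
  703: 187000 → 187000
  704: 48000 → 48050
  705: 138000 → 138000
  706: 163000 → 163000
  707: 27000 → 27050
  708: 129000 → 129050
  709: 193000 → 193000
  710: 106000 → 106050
Record 701 has an error. The correct transformed value should be 196000, not 196050.

Step 1: Check each record against the rule
Step 2: Record 701 has budget = 196000
Step 3: Since 196000 >= 130000, the bonus should not have been applied
Step 4: Correct value = 196000, but claimed value = 196050
Conclusion: Record 701 has the error.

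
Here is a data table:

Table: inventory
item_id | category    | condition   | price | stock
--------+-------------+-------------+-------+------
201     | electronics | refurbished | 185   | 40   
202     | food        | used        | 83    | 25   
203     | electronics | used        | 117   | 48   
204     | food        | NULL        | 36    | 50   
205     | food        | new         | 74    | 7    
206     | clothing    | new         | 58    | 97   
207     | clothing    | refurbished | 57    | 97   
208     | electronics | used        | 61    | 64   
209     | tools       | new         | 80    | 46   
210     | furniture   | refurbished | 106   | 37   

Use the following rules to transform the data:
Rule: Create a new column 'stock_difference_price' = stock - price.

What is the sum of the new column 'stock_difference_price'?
-346

Step 1: For each record, compute stock - price
Example calculations:
  40 - 185 = -145
  25 - 83 = -58
  48 - 117 = -69
  ...
Step 2: Sum all derived values
Step 3: Total = -346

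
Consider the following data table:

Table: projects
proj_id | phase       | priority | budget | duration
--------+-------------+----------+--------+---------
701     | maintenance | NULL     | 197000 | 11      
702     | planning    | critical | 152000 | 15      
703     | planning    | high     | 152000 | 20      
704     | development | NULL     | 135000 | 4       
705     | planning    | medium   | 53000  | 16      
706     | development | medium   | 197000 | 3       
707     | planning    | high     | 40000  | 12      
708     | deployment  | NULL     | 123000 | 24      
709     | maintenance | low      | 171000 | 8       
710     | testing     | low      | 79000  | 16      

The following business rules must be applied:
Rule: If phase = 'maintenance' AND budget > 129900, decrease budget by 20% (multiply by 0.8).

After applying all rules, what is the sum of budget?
1225400.0

Step 1: Find records where phase = 'maintenance' AND budget > 129900
Step 2: 2 records match, summing to 368000
Step 3: After multiplier: 368000 × 0.8 = 294400.0
Step 4: Unaffected records sum: 931000
Step 5: Final sum = 294400.0 + 931000 = 1225400.0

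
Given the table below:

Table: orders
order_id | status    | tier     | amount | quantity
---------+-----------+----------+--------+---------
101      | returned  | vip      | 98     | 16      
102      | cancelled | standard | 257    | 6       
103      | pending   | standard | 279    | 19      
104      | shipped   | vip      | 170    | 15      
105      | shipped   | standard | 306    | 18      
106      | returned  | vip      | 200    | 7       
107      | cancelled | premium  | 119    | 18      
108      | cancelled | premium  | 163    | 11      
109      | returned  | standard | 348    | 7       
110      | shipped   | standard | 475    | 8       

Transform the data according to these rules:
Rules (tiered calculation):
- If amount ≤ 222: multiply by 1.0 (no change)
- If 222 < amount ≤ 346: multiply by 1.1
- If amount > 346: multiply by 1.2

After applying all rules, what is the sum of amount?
2663.8

Step 1: Tier 1 (amount ≤ 222): 5 records, sum = 750 × 1.0 = 750.0
Step 2: Tier 2 (222 < amount ≤ 346): 3 records, sum = 842 × 1.1 = 926.2
Step 3: Tier 3 (amount > 346): 2 records, sum = 823 × 1.2 = 987.6
Step 4: Final sum = 750.0 + 926.2 + 987.6 = 2663.8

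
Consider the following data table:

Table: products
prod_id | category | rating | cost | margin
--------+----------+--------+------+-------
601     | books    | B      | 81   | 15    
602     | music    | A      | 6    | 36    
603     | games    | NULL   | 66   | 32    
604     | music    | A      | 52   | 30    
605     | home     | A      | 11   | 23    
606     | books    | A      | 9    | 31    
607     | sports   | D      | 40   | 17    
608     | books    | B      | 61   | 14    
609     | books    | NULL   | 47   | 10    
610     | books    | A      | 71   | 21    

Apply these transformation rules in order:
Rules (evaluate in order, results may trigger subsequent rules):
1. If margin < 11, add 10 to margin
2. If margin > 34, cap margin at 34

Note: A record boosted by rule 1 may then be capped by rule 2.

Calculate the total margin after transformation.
237

Step 1: Apply rule 1 to records with margin < 11
  - 1 records get bonus of 10
  - Of these, 0 records then exceed 34 and get capped
Step 2: Apply rule 2 to records with margin > 34
  - 1 records (original) are capped
Step 3: Calculate final sum = 237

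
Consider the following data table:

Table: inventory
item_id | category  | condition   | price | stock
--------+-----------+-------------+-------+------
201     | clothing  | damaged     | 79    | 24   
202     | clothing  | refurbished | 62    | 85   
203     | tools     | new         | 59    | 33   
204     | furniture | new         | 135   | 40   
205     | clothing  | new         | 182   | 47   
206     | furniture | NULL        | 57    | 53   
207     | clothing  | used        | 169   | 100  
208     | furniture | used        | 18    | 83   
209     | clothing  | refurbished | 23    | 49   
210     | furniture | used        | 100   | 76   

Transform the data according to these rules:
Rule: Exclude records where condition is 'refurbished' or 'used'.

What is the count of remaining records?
5

Step 1: Count records to exclude
  - 2 (refurbished) + 3 (used) = 5 records
Step 2: Total records: 10
Step 3: Remaining = 10 - 5 = 5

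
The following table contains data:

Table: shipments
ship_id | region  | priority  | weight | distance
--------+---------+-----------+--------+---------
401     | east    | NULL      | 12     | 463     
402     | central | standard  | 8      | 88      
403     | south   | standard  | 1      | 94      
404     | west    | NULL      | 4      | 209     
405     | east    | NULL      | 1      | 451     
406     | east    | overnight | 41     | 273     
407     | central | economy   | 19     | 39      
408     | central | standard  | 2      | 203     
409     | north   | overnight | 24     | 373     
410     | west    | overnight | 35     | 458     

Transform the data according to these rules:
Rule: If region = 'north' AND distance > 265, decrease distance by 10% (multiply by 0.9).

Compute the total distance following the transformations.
2613.7

Step 1: Find records where region = 'north' AND distance > 265
Step 2: 1 records match, summing to 373
Step 3: After multiplier: 373 × 0.9 = 335.7
Step 4: Unaffected records sum: 2278
Step 5: Final sum = 335.7 + 2278 = 2613.7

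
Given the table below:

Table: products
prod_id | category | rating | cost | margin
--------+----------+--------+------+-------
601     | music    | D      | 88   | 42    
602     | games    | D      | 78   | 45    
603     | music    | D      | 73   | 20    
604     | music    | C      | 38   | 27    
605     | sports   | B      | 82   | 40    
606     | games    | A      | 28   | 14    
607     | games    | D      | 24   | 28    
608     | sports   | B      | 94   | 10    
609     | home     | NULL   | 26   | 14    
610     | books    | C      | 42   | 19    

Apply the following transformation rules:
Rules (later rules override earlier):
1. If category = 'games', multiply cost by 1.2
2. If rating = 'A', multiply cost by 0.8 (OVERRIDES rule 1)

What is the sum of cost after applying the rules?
587.8

Step 1: Rule 2 takes priority for records with rating = 'A'
  - 1 records: 28 × 0.8 = 22.4
Step 2: Rule 1 applies to remaining records with category = 'games'
  - 2 records: 102 × 1.2 = 122.4
Step 3: Other records unchanged: 443
Step 4: Final sum = 22.4 + 122.4 + 443 = 587.8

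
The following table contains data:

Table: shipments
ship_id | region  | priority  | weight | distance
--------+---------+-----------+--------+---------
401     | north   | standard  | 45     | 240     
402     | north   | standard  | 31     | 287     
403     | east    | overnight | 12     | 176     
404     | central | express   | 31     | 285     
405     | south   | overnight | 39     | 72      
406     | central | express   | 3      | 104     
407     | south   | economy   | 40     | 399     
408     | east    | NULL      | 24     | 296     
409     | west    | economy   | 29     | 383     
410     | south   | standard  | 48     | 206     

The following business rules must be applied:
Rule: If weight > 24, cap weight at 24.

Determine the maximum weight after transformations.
24

Step 1: Original maximum weight = 48
Step 2: Apply cap at 24
Step 3: 7 records had weight > 24 and were capped
Step 4: Maximum after transformation = 24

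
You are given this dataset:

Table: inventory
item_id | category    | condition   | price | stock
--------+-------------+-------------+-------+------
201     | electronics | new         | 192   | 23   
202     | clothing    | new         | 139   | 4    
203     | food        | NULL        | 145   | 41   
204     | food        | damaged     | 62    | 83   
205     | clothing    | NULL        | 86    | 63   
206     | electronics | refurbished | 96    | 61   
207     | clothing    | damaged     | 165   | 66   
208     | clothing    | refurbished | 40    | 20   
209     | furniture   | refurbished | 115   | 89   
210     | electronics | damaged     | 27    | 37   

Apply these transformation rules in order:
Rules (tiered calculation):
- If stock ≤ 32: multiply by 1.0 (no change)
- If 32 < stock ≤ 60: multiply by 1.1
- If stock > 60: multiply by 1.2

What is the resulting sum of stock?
567.2

Step 1: Tier 1 (stock ≤ 32): 3 records, sum = 47 × 1.0 = 47.0
Step 2: Tier 2 (32 < stock ≤ 60): 2 records, sum = 78 × 1.1 = 85.8
Step 3: Tier 3 (stock > 60): 5 records, sum = 362 × 1.2 = 434.4
Step 4: Final sum = 47.0 + 85.8 + 434.4 = 567.2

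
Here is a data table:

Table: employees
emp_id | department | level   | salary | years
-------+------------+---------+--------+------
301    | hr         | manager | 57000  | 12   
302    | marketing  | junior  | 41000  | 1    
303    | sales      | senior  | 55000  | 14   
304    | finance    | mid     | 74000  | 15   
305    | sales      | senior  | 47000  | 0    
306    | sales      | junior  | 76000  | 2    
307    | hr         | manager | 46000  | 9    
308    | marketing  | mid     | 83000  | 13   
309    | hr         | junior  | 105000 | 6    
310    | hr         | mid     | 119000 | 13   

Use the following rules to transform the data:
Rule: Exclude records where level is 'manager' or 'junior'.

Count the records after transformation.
5

Step 1: Count records to exclude
  - 2 (manager) + 3 (junior) = 5 records
Step 2: Total records: 10
Step 3: Remaining = 10 - 5 = 5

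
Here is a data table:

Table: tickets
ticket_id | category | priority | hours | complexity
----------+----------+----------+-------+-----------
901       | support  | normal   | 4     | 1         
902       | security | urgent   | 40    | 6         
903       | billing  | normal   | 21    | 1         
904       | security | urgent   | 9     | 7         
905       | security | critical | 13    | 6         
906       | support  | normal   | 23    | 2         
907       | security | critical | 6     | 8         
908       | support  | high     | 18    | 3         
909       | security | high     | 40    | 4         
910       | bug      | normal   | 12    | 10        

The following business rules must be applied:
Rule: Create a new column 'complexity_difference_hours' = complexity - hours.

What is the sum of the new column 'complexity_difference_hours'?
-138

Step 1: For each record, compute complexity - hours
Example calculations:
  1 - 4 = -3
  6 - 40 = -34
  1 - 21 = -20
  ...
Step 2: Sum all derived values
Step 3: Total = -138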